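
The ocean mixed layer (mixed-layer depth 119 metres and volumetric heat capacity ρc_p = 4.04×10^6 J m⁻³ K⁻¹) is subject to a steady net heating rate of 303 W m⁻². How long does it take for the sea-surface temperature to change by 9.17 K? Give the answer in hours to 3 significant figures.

4040 hours

Areal heat capacity C = ρc_p × D = 4.04×10^6 × 119 = 4.81×10^8 J/(m^2 K).
Time required: Δt = C ΔT / F = 4.81×10^8 × 9.17 / 303 = 1.45×10^7 s.
In hours: 1.45×10^7 s / (3600 s/hour) = 4040 hours.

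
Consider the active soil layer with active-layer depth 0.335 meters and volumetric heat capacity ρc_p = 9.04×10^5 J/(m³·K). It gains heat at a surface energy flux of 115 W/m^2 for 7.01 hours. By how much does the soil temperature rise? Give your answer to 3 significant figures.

9.58 K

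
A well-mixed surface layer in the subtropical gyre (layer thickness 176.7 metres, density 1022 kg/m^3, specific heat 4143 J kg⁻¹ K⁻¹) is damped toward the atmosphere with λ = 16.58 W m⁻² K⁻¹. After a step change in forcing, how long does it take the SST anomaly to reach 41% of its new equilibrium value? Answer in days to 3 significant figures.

Areal heat capacity C = ρ c_p D = 1022 × 4143 × 176.7 = 7.48×10^8 J/(m²·K).
τ = C / λ = 7.48×10^8 / 16.58 = 4.51×10^7 s.
Fraction reached: 1 − e^(−t/τ) = 0.41 ⇒ t = −τ ln(1 − 0.41) = τ × 0.528.
t = 2.38×10^7 s = 276 days.

276 days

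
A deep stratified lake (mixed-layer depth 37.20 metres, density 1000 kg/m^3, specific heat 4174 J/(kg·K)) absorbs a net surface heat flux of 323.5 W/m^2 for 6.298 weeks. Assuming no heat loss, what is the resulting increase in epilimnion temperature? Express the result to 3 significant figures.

7.94 K

Areal heat capacity C = ρ c_p D = 1000 × 4174 × 37.20 = 1.55×10^8 J m⁻² K⁻¹.
Net heat input Q = F Δt = 323.5 × (6.298 weeks × 6.048×10^5 s/week) = 1.23×10^9 J/m².
ΔT = Q / C = 1.23×10^9 / 1.55×10^8 = 7.94 K.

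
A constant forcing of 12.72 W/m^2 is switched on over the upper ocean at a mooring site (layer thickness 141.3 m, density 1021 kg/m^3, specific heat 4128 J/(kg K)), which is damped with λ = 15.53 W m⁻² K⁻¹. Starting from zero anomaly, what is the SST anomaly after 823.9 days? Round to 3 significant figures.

Areal heat capacity C = ρ c_p D = 1021 × 4128 × 141.3 = 5.96×10^8 J/(m^2 K).
τ = C / λ = 5.96×10^8 / 15.53 = 3.83×10^7 s.
Equilibrium anomaly ΔT_eq = F / λ = 12.72 / 15.53 = 0.819 K.
t = 823.9 days = 7.12×10^7 s, so t/τ = 1.86.
ΔT(t) = ΔT_eq (1 − e^(−t/τ)) = 0.819 × (1 − e^−1.86) = 0.691 K.

0.691 K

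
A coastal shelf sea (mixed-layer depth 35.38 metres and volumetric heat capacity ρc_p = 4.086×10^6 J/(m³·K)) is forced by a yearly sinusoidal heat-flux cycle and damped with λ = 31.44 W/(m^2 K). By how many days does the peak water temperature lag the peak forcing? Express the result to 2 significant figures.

43 days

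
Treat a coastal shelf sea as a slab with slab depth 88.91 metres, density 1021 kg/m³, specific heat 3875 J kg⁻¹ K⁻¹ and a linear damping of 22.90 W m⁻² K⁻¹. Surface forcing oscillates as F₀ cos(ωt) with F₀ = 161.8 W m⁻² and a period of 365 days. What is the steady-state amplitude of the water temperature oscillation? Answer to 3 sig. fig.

2.19 K

Areal heat capacity C = ρ c_p D = 1021 × 3875 × 88.91 = 3.52×10^8 J m⁻² K⁻¹.
Angular frequency ω = 2π / T = 2π / 3.15×10^7 s = 1.99×10^-7 s⁻¹.
√((Cω)² + λ²) = √((70.1)² + 22.90²) = 73.7 W/(m²·K).
Amplitude A = F₀ / √((Cω)²+λ²) = 161.8 / 73.7 = 2.19 K.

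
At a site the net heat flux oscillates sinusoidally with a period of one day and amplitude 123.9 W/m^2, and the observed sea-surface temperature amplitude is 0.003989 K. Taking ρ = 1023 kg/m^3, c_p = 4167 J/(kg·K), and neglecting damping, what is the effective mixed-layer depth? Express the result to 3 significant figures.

ω = 2π / 86400 s = 7.27×10^-5 s⁻¹.
Required C = F₀ / (A ω) = 123.9 / (0.003989 × 7.27×10^-5) = 4.27×10^8 J/(m²·K).
D = C / (ρ c_p) = 4.27×10^8 / (1023 × 4167) = 100 m.

100 m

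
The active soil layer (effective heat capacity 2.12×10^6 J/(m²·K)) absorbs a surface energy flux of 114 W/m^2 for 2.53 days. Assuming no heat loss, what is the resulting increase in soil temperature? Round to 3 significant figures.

Areal heat capacity C = 2.12×10^6 J/(m²·K) (given).
Net heat input Q = F Δt = 114 × (2.53 days × 86400 s/day) = 2.49×10^7 J/m².
ΔT = Q / C = 2.49×10^7 / 2.12×10^6 = 11.8 K.

11.8 K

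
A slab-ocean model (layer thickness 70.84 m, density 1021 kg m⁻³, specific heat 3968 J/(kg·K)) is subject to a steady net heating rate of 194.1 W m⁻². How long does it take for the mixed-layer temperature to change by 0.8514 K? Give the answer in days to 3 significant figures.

14.6 days

Areal heat capacity C = ρ c_p D = 1021 × 3968 × 70.84 = 2.87×10^8 J/(m^2 K).
Time required: Δt = C ΔT / F = 2.87×10^8 × 0.8514 / 194.1 = 1.26×10^6 s.
In days: 1.26×10^6 s / (86400 s/day) = 14.6 days.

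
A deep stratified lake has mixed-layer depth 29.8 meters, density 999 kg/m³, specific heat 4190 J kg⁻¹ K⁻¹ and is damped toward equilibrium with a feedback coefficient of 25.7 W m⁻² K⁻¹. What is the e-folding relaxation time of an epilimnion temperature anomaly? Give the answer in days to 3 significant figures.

56.2 days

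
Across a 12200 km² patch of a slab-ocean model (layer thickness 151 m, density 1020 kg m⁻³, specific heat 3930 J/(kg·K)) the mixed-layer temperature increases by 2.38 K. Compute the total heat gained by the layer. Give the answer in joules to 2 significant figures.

Areal heat capacity C = ρ c_p D = 1020 × 3930 × 151 = 6.05×10^8 J m⁻² K⁻¹.
Heat per unit area: q = C ΔT = 6.05×10^8 × 2.38 = 1.44×10^9 J/m².
Total heat: Q = q × A = 1.44×10^9 × (12200 × 10⁶ m²) = 1.76×10^19 J.

1.8×10^19 J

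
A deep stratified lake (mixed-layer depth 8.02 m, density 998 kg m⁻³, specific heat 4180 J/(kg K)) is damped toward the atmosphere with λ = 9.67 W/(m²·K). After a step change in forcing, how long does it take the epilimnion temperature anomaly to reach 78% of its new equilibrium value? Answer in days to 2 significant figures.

Areal heat capacity C = ρ c_p D = 998 × 4180 × 8.02 = 3.35×10^7 J/(m²·K).
τ = C / λ = 3.35×10^7 / 9.67 = 3.46×10^6 s.
Fraction reached: 1 − e^(−t/τ) = 0.78 ⇒ t = −τ ln(1 − 0.78) = τ × 1.51.
t = 5.24×10^6 s = 60.6 days.

61 days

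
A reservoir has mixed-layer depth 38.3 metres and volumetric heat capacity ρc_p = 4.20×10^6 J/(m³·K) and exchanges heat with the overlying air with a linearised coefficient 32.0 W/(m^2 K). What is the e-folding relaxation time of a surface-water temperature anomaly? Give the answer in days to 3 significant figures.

58.2 days

Areal heat capacity C = ρc_p × D = 4.20×10^6 × 38.3 = 1.61×10^8 J/(m²·K).
Relaxation time τ = C / λ = 1.61×10^8 / 32.0 = 5.03×10^6 s.
In days: 5.03×10^6 s / (86400 s/day) = 58.2 days.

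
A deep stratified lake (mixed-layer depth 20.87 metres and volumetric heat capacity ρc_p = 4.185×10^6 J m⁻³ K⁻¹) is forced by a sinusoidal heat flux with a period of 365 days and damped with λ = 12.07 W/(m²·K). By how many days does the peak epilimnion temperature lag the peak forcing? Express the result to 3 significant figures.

Areal heat capacity C = ρc_p × D = 4.185×10^6 × 20.87 = 8.73×10^7 J/(m^2 K).
ω = 2π / 3.15×10^7 s = 1.99×10^-7 s⁻¹.
Phase lag φ = arctan(Cω/λ) = arctan(17.4/12.07) = 0.964 rad.
Time lag = φ / ω = 0.964 / 1.99×10^-7 = 4.84×10^6 s = 56.0 days.

56.0 days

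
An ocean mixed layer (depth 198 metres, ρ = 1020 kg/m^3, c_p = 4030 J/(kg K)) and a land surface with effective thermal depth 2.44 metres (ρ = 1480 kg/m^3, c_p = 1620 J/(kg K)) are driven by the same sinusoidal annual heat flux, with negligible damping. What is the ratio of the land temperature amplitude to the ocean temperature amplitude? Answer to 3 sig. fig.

139

C_ocean = 1020 × 4030 × 198 = 8.14×10^8 J/(m²·K).
C_land = 1480 × 1620 × 2.44 = 5.85×10^6 J/(m²·K).
Undamped amplitude ∝ 1/C, so A_land/A_ocean = C_ocean/C_land = 139.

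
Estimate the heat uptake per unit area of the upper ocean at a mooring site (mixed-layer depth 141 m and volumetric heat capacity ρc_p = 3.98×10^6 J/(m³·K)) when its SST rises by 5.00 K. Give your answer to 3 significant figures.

2.81×10^9

Areal heat capacity C = ρc_p × D = 3.98×10^6 × 141 = 5.61×10^8 J m⁻² K⁻¹.
ΔQ = C ΔT = 5.61×10^8 × 5.00 = 2.81×10^9 J/m².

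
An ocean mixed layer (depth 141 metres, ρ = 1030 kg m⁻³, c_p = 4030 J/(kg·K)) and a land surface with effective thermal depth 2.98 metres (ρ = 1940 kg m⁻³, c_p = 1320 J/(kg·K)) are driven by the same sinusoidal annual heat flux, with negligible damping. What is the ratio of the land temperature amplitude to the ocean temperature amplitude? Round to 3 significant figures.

76.7

C_ocean = 1030 × 4030 × 141 = 5.85×10^8 J/(m²·K).
C_land = 1940 × 1320 × 2.98 = 7.63×10^6 J/(m²·K).
Undamped amplitude ∝ 1/C, so A_land/A_ocean = C_ocean/C_land = 76.7.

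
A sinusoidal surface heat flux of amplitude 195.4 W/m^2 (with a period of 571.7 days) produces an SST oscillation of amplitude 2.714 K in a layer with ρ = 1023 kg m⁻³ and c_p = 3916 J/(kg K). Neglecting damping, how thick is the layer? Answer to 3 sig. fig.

141 m

ω = 2π / 4.94×10^7 s = 1.27×10^-7 s⁻¹.
Required C = F₀ / (A ω) = 195.4 / (2.714 × 1.27×10^-7) = 5.66×10^8 J/(m²·K).
D = C / (ρ c_p) = 5.66×10^8 / (1023 × 3916) = 141 m.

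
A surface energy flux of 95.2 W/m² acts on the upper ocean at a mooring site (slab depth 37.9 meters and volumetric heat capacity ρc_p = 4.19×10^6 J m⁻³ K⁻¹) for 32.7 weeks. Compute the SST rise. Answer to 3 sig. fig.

Areal heat capacity C = ρc_p × D = 4.19×10^6 × 37.9 = 1.59×10^8 J/(m²·K).
Net heat input Q = F Δt = 95.2 × (32.7 weeks × 6.048×10^5 s/week) = 1.88×10^9 J/m².
ΔT = Q / C = 1.88×10^9 / 1.59×10^8 = 11.9 K.

11.9 K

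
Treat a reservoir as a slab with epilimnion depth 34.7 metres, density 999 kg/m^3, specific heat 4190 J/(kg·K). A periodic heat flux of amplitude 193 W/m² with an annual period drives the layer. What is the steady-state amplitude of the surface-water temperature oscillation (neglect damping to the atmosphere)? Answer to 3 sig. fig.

6.67 K

Areal heat capacity C = ρ c_p D = 999 × 4190 × 34.7 = 1.45×10^8 J m⁻² K⁻¹.
Angular frequency ω = 2π / T = 2π / 3.15×10^7 s = 1.99×10^-7 s⁻¹.
Cω = 1.45×10^8 × 1.99×10^-7 = 28.9 W/(m²·K).
Amplitude A = F₀ / (Cω) = 193 / 28.9 = 6.67 K.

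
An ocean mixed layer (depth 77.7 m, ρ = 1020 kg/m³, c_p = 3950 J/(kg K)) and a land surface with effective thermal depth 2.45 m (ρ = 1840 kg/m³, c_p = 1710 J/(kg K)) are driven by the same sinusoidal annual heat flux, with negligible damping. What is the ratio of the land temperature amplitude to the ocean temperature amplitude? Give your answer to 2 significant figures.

41

C_ocean = 1020 × 3950 × 77.7 = 3.13×10^8 J/(m²·K).
C_land = 1840 × 1710 × 2.45 = 7.71×10^6 J/(m²·K).
Undamped amplitude ∝ 1/C, so A_land/A_ocean = C_ocean/C_land = 40.6.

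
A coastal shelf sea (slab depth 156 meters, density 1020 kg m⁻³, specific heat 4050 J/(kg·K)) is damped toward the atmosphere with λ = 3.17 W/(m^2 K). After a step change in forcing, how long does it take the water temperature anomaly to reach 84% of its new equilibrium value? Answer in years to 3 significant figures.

Areal heat capacity C = ρ c_p D = 1020 × 4050 × 156 = 6.44×10^8 J/(m²·K).
τ = C / λ = 6.44×10^8 / 3.17 = 2.03×10^8 s.
Fraction reached: 1 − e^(−t/τ) = 0.84 ⇒ t = −τ ln(1 − 0.84) = τ × 1.83.
t = 3.73×10^8 s = 11.8 years.

11.8 years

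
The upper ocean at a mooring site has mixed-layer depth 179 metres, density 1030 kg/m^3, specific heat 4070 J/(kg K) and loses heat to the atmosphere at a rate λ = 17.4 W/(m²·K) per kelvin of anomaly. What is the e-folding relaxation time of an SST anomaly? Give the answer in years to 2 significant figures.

1.4 years

Areal heat capacity C = ρ c_p D = 1030 × 4070 × 179 = 7.50×10^8 J/(m²·K).
Relaxation time τ = C / λ = 7.50×10^8 / 17.4 = 4.31×10^7 s.
In years: 4.31×10^7 s / (3.156×10^7 s/year) = 1.37 years.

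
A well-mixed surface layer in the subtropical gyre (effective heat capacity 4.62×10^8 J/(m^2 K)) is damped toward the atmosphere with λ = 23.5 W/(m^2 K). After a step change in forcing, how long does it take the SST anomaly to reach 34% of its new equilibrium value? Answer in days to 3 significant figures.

94.5 days

Areal heat capacity C = 4.62×10^8 J/(m^2 K) (given).
τ = C / λ = 4.62×10^8 / 23.5 = 1.97×10^7 s.
Fraction reached: 1 − e^(−t/τ) = 0.34 ⇒ t = −τ ln(1 − 0.34) = τ × 0.416.
t = 8.17×10^6 s = 94.5 days.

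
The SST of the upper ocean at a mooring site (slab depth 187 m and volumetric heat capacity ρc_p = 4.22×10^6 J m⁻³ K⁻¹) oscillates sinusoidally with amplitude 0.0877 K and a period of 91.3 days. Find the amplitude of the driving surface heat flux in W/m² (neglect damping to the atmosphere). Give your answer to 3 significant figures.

55.1

Areal heat capacity C = ρc_p × D = 4.22×10^6 × 187 = 7.89×10^8 J/(m^2 K).
ω = 2π / 7.89×10^6 s = 7.97×10^-7 s⁻¹.
Cω = 7.89×10^8 × 7.97×10^-7 = 629 W/(m²·K).
F₀ = A × Cω = 0.0877 × 629 = 55.1 W/m².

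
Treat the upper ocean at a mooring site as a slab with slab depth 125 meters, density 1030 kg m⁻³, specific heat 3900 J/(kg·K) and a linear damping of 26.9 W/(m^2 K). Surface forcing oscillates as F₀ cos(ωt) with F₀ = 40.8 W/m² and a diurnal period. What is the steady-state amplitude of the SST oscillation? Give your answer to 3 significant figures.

Areal heat capacity C = ρ c_p D = 1030 × 3900 × 125 = 5.02×10^8 J/(m^2 K).
Angular frequency ω = 2π / T = 2π / 86400 s = 7.27×10^-5 s⁻¹.
√((Cω)² + λ²) = √((36500)² + 26.9²) = 36500 W/(m²·K).
Amplitude A = F₀ / √((Cω)²+λ²) = 40.8 / 36500 = 0.00112 K.

0.00112 K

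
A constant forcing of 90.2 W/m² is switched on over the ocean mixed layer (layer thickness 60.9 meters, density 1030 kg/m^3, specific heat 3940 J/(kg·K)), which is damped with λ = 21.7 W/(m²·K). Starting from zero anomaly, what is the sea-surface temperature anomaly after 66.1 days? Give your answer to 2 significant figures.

Areal heat capacity C = ρ c_p D = 1030 × 3940 × 60.9 = 2.47×10^8 J/(m²·K).
τ = C / λ = 2.47×10^8 / 21.7 = 1.14×10^7 s.
Equilibrium anomaly ΔT_eq = F / λ = 90.2 / 21.7 = 4.16 K.
t = 66.1 days = 5.71×10^6 s, so t/τ = 0.501.
ΔT(t) = ΔT_eq (1 − e^(−t/τ)) = 4.16 × (1 − e^−0.501) = 1.64 K.

1.6 K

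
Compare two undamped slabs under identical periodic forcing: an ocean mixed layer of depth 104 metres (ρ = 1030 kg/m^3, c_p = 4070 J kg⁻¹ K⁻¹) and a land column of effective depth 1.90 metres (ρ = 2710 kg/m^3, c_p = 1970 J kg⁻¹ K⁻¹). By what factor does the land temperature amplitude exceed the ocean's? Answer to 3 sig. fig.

43.0

C_ocean = 1030 × 4070 × 104 = 4.36×10^8 J/(m²·K).
C_land = 2710 × 1970 × 1.90 = 1.01×10^7 J/(m²·K).
Undamped amplitude ∝ 1/C, so A_land/A_ocean = C_ocean/C_land = 43.0.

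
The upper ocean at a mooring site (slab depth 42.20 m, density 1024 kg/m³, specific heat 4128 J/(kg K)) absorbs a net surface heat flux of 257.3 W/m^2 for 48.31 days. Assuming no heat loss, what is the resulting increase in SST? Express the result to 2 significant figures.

Areal heat capacity C = ρ c_p D = 1024 × 4128 × 42.20 = 1.78×10^8 J m⁻² K⁻¹.
Net heat input Q = F Δt = 257.3 × (48.31 days × 86400 s/day) = 1.07×10^9 J/m².
ΔT = Q / C = 1.07×10^9 / 1.78×10^8 = 6.02 K.

6.0 K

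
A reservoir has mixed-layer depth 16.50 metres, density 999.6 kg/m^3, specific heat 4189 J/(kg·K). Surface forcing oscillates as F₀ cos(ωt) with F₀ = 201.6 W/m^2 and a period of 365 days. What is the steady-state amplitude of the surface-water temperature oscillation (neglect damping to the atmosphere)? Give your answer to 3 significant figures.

14.6 K

Areal heat capacity C = ρ c_p D = 999.6 × 4189 × 16.50 = 6.91×10^7 J m⁻² K⁻¹.
Angular frequency ω = 2π / T = 2π / 3.15×10^7 s = 1.99×10^-7 s⁻¹.
Cω = 6.91×10^7 × 1.99×10^-7 = 13.8 W/(m²·K).
Amplitude A = F₀ / (Cω) = 201.6 / 13.8 = 14.6 K.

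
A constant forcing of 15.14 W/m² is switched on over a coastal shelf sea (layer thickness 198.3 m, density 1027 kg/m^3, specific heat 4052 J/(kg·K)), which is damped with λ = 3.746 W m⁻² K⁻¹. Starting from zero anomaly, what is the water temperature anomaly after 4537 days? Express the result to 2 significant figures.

3.4 K

Areal heat capacity C = ρ c_p D = 1027 × 4052 × 198.3 = 8.25×10^8 J/(m^2 K).
τ = C / λ = 8.25×10^8 / 3.746 = 2.20×10^8 s.
Equilibrium anomaly ΔT_eq = F / λ = 15.14 / 3.746 = 4.04 K.
t = 4537 days = 3.92×10^8 s, so t/τ = 1.78.
ΔT(t) = ΔT_eq (1 − e^(−t/τ)) = 4.04 × (1 − e^−1.78) = 3.36 K.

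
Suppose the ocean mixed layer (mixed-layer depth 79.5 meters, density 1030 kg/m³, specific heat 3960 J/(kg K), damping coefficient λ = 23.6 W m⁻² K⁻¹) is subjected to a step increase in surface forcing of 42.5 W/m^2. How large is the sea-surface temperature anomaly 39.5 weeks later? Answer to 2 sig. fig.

1.5 K

Areal heat capacity C = ρ c_p D = 1030 × 3960 × 79.5 = 3.24×10^8 J/(m²·K).
τ = C / λ = 3.24×10^8 / 23.6 = 1.37×10^7 s.
Equilibrium anomaly ΔT_eq = F / λ = 42.5 / 23.6 = 1.80 K.
t = 39.5 weeks = 2.39×10^7 s, so t/τ = 1.74.
ΔT(t) = ΔT_eq (1 − e^(−t/τ)) = 1.80 × (1 − e^−1.74) = 1.48 K.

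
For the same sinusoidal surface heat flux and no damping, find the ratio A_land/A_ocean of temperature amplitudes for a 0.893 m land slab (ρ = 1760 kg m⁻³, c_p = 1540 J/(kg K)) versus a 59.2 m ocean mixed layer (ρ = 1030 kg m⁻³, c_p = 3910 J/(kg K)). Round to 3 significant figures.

98.5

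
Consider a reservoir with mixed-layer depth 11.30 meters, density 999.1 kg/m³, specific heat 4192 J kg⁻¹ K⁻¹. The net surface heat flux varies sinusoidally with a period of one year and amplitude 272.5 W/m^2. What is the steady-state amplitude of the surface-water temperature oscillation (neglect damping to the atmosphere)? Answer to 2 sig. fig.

29 K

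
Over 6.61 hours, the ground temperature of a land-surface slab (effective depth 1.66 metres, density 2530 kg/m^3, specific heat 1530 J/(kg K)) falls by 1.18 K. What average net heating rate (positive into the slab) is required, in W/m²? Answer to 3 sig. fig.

-319

Areal heat capacity C = ρ c_p D = 2530 × 1530 × 1.66 = 6.43×10^6 J m⁻² K⁻¹.
Required heat per unit area: Q = C ΔT = 6.43×10^6 × -1.18 = -7.58×10^6 J/m².
Flux F = Q / Δt = -7.58×10^6 / 23800 s = -319 W/m².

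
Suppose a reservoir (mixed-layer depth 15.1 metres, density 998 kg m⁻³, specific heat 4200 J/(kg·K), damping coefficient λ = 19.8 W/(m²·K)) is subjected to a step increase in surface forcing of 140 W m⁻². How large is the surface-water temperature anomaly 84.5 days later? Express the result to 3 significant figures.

6.35 K

Areal heat capacity C = ρ c_p D = 998 × 4200 × 15.1 = 6.33×10^7 J/(m^2 K).
τ = C / λ = 6.33×10^7 / 19.8 = 3.20×10^6 s.
Equilibrium anomaly ΔT_eq = F / λ = 140 / 19.8 = 7.07 K.
t = 84.5 days = 7.30×10^6 s, so t/τ = 2.28.
ΔT(t) = ΔT_eq (1 − e^(−t/τ)) = 7.07 × (1 − e^−2.28) = 6.35 K.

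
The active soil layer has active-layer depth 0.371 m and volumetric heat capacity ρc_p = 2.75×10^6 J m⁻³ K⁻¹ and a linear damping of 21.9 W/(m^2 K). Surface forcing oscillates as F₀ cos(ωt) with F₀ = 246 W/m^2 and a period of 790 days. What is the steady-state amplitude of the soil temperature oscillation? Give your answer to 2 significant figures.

Areal heat capacity C = ρc_p × D = 2.75×10^6 × 0.371 = 1.02×10^6 J m⁻² K⁻¹.
Angular frequency ω = 2π / T = 2π / 6.83×10^7 s = 9.21×10^-8 s⁻¹.
√((Cω)² + λ²) = √((0.0939)² + 21.9²) = 21.9 W/(m²·K).
Amplitude A = F₀ / √((Cω)²+λ²) = 246 / 21.9 = 11.2 K.

11 K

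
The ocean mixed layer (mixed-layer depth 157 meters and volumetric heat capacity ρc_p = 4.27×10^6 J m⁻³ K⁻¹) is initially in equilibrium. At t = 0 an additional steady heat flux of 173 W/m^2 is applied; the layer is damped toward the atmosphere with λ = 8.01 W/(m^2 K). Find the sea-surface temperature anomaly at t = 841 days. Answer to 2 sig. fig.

13 K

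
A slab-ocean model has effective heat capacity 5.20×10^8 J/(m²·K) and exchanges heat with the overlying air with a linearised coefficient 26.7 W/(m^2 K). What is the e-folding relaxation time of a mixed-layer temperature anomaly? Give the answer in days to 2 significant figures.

230 days

Areal heat capacity C = 5.20×10^8 J/(m²·K) (given).
Relaxation time τ = C / λ = 5.20×10^8 / 26.7 = 1.95×10^7 s.
In days: 1.95×10^7 s / (86400 s/day) = 225 days.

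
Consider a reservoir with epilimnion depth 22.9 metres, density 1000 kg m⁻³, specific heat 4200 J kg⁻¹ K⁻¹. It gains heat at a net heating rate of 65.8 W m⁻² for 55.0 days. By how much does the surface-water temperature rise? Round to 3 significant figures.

Areal heat capacity C = ρ c_p D = 1000 × 4200 × 22.9 = 9.62×10^7 J/(m²·K).
Net heat input Q = F Δt = 65.8 × (55.0 days × 86400 s/day) = 3.13×10^8 J/m².
ΔT = Q / C = 3.13×10^8 / 9.62×10^7 = 3.25 K.

3.25 K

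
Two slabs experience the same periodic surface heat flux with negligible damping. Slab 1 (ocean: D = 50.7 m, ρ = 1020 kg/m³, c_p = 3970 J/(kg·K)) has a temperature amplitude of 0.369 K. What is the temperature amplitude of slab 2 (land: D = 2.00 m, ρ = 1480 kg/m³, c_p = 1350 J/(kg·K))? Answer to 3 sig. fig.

19.0 K

C_ocean = 2.05×10^8 J/(m²·K); C_land = 4.00×10^6 J/(m²·K).
A ∝ 1/C ⇒ A_land = A_ocean × C_ocean/C_land = 0.369 × 51.4 = 19.0 K.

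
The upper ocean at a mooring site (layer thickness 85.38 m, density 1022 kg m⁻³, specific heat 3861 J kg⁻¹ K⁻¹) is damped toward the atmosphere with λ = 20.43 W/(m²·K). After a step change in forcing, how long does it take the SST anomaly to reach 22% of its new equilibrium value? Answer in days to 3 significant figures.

Areal heat capacity C = ρ c_p D = 1022 × 3861 × 85.38 = 3.37×10^8 J/(m^2 K).
τ = C / λ = 3.37×10^8 / 20.43 = 1.65×10^7 s.
Fraction reached: 1 − e^(−t/τ) = 0.22 ⇒ t = −τ ln(1 − 0.22) = τ × 0.248.
t = 4.10×10^6 s = 47.4 days.

47.4 days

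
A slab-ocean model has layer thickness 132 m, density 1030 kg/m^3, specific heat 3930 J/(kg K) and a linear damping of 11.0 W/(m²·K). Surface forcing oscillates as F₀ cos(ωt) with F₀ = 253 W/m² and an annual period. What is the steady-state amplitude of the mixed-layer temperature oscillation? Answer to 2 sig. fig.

2.4 K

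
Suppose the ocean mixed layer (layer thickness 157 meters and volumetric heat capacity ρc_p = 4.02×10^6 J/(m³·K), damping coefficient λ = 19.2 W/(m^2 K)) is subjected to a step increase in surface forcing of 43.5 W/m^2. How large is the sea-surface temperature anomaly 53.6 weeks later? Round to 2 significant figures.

1.4 K

Areal heat capacity C = ρc_p × D = 4.02×10^6 × 157 = 6.31×10^8 J/(m^2 K).
τ = C / λ = 6.31×10^8 / 19.2 = 3.29×10^7 s.
Equilibrium anomaly ΔT_eq = F / λ = 43.5 / 19.2 = 2.27 K.
t = 53.6 weeks = 3.24×10^7 s, so t/τ = 0.986.
ΔT(t) = ΔT_eq (1 − e^(−t/τ)) = 2.27 × (1 − e^−0.986) = 1.42 K.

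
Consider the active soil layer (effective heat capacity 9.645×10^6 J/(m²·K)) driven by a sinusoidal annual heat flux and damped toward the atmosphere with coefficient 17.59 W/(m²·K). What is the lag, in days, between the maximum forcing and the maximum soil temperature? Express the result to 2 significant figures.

Areal heat capacity C = 9.645×10^6 J/(m²·K) (given).
ω = 2π / 3.15×10^7 s = 1.99×10^-7 s⁻¹.
Phase lag φ = arctan(Cω/λ) = arctan(1.92/17.59) = 0.109 rad.
Time lag = φ / ω = 0.109 / 1.99×10^-7 = 5.46×10^5 s = 6.32 days.

6.3 days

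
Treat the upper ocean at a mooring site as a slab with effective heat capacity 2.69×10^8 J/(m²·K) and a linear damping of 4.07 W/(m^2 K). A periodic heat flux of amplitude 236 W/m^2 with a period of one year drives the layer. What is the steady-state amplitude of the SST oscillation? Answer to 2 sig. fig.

4.4 K

Areal heat capacity C = 2.69×10^8 J/(m²·K) (given).
Angular frequency ω = 2π / T = 2π / 3.15×10^7 s = 1.99×10^-7 s⁻¹.
√((Cω)² + λ²) = √((53.6)² + 4.07²) = 53.7 W/(m²·K).
Amplitude A = F₀ / √((Cω)²+λ²) = 236 / 53.7 = 4.39 K.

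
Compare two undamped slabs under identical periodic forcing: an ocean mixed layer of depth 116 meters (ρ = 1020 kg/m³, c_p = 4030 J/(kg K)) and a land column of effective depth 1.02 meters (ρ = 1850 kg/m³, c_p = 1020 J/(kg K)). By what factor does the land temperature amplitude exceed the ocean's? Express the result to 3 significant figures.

248

C_ocean = 1020 × 4030 × 116 = 4.77×10^8 J/(m²·K).
C_land = 1850 × 1020 × 1.02 = 1.92×10^6 J/(m²·K).
Undamped amplitude ∝ 1/C, so A_land/A_ocean = C_ocean/C_land = 248.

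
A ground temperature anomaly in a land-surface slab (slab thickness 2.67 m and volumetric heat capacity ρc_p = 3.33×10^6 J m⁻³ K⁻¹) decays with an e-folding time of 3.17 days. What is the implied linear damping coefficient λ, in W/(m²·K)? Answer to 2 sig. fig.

Areal heat capacity C = ρc_p × D = 3.33×10^6 × 2.67 = 8.89×10^6 J/(m^2 K).
τ = 3.17 days = 2.74×10^5 s.
λ = C / τ = 8.89×10^6 / 2.74×10^5 = 32.5 W/(m²·K).

32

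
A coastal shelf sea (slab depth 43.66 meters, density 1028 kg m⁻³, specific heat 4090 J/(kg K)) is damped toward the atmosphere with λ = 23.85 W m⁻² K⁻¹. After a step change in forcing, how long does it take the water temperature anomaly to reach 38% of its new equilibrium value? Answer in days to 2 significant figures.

43 days

Areal heat capacity C = ρ c_p D = 1028 × 4090 × 43.66 = 1.84×10^8 J/(m²·K).
τ = C / λ = 1.84×10^8 / 23.85 = 7.70×10^6 s.
Fraction reached: 1 − e^(−t/τ) = 0.38 ⇒ t = −τ ln(1 − 0.38) = τ × 0.478.
t = 3.68×10^6 s = 42.6 days.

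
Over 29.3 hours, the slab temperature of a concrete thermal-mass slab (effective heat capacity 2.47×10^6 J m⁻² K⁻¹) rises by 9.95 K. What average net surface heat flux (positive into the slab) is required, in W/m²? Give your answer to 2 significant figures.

230

Areal heat capacity C = 2.47×10^6 J m⁻² K⁻¹ (given).
Required heat per unit area: Q = C ΔT = 2.47×10^6 × 9.95 = 2.46×10^7 J/m².
Flux F = Q / Δt = 2.46×10^7 / 1.05×10^5 s = 233 W/m².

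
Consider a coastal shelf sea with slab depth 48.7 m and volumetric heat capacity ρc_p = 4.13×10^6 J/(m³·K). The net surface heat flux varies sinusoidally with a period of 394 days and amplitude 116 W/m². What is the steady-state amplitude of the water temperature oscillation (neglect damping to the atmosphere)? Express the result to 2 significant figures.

Areal heat capacity C = ρc_p × D = 4.13×10^6 × 48.7 = 2.01×10^8 J/(m^2 K).
Angular frequency ω = 2π / T = 2π / 3.40×10^7 s = 1.85×10^-7 s⁻¹.
Cω = 2.01×10^8 × 1.85×10^-7 = 37.1 W/(m²·K).
Amplitude A = F₀ / (Cω) = 116 / 37.1 = 3.12 K.

3.1 K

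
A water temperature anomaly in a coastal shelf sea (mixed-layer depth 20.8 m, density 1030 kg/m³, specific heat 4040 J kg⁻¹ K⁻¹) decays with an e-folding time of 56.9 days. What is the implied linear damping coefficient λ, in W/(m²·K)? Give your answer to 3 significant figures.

17.6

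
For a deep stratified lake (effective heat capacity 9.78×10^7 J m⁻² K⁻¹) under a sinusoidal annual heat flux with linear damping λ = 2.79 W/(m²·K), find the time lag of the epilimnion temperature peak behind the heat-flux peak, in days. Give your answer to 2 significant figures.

Areal heat capacity C = 9.78×10^7 J m⁻² K⁻¹ (given).
ω = 2π / 3.15×10^7 s = 1.99×10^-7 s⁻¹.
Phase lag φ = arctan(Cω/λ) = arctan(19.5/2.79) = 1.43 rad.
Time lag = φ / ω = 1.43 / 1.99×10^-7 = 7.17×10^6 s = 83.0 days.

83 days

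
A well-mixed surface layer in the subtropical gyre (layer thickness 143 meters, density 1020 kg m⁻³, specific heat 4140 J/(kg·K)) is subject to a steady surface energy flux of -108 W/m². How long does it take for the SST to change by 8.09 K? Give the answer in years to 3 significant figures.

1.43 years

Areal heat capacity C = ρ c_p D = 1020 × 4140 × 143 = 6.04×10^8 J/(m^2 K).
Time required: Δt = C ΔT / F = 6.04×10^8 × -8.09 / -108 = 4.52×10^7 s.
In years: 4.52×10^7 s / (3.156×10^7 s/year) = 1.43 years.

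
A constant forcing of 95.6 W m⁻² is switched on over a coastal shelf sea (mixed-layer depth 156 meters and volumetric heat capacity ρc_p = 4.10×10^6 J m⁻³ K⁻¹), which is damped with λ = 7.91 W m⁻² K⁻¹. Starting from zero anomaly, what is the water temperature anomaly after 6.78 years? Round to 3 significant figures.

11.2 K

Areal heat capacity C = ρc_p × D = 4.10×10^6 × 156 = 6.40×10^8 J/(m²·K).
τ = C / λ = 6.40×10^8 / 7.91 = 8.09×10^7 s.
Equilibrium anomaly ΔT_eq = F / λ = 95.6 / 7.91 = 12.1 K.
t = 6.78 years = 2.14×10^8 s, so t/τ = 2.65.
ΔT(t) = ΔT_eq (1 − e^(−t/τ)) = 12.1 × (1 − e^−2.65) = 11.2 K.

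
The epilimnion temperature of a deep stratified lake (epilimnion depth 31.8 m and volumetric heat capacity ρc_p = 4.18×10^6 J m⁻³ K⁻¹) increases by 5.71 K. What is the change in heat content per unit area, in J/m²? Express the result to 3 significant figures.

Areal heat capacity C = ρc_p × D = 4.18×10^6 × 31.8 = 1.33×10^8 J/(m^2 K).
ΔQ = C ΔT = 1.33×10^8 × 5.71 = 7.59×10^8 J/m².

7.59×10^8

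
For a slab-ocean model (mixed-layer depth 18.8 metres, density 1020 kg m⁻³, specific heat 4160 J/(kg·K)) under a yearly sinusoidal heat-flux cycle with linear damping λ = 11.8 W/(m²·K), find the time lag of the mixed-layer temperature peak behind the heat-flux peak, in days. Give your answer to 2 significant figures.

54 days

Areal heat capacity C = ρ c_p D = 1020 × 4160 × 18.8 = 7.98×10^7 J m⁻² K⁻¹.
ω = 2π / 3.15×10^7 s = 1.99×10^-7 s⁻¹.
Phase lag φ = arctan(Cω/λ) = arctan(15.9/11.8) = 0.932 rad.
Time lag = φ / ω = 0.932 / 1.99×10^-7 = 4.68×10^6 s = 54.2 days.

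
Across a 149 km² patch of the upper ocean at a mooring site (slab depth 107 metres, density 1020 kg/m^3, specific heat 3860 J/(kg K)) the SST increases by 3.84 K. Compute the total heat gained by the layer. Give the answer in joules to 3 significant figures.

2.41×10^17 J

Areal heat capacity C = ρ c_p D = 1020 × 3860 × 107 = 4.21×10^8 J/(m²·K).
Heat per unit area: q = C ΔT = 4.21×10^8 × 3.84 = 1.62×10^9 J/m².
Total heat: Q = q × A = 1.62×10^9 × (149 × 10⁶ m²) = 2.41×10^17 J.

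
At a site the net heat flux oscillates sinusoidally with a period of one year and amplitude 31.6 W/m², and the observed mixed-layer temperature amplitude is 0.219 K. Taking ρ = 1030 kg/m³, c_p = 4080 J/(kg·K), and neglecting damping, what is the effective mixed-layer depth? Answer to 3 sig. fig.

172 m

ω = 2π / 3.15×10^7 s = 1.99×10^-7 s⁻¹.
Required C = F₀ / (A ω) = 31.6 / (0.219 × 1.99×10^-7) = 7.24×10^8 J/(m²·K).
D = C / (ρ c_p) = 7.24×10^8 / (1030 × 4080) = 172 m.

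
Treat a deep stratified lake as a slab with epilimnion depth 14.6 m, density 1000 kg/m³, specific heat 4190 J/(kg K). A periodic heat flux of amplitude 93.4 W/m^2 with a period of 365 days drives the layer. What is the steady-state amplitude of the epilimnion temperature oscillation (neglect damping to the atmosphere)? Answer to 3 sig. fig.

7.66 K

Areal heat capacity C = ρ c_p D = 1000 × 4190 × 14.6 = 6.12×10^7 J/(m²·K).
Angular frequency ω = 2π / T = 2π / 3.15×10^7 s = 1.99×10^-7 s⁻¹.
Cω = 6.12×10^7 × 1.99×10^-7 = 12.2 W/(m²·K).
Amplitude A = F₀ / (Cω) = 93.4 / 12.2 = 7.66 K.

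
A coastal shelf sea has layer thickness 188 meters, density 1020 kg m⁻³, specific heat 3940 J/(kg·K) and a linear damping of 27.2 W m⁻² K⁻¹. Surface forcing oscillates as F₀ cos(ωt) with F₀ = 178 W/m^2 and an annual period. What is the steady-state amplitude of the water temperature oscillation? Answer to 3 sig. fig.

Areal heat capacity C = ρ c_p D = 1020 × 3940 × 188 = 7.56×10^8 J/(m^2 K).
Angular frequency ω = 2π / T = 2π / 3.15×10^7 s = 1.99×10^-7 s⁻¹.
√((Cω)² + λ²) = √((151)² + 27.2²) = 153 W/(m²·K).
Amplitude A = F₀ / √((Cω)²+λ²) = 178 / 153 = 1.16 K.

1.16 K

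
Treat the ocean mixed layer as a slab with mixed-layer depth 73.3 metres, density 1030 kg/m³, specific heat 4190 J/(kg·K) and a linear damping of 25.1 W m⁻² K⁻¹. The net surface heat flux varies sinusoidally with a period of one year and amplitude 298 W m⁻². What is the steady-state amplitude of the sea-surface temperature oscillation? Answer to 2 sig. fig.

4.4 K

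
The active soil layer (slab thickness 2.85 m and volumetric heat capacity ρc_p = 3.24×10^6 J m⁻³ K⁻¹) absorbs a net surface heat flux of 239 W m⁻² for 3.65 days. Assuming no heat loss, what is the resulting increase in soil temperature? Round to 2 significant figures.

Areal heat capacity C = ρc_p × D = 3.24×10^6 × 2.85 = 9.23×10^6 J m⁻² K⁻¹.
Net heat input Q = F Δt = 239 × (3.65 days × 86400 s/day) = 7.54×10^7 J/m².
ΔT = Q / C = 7.54×10^7 / 9.23×10^6 = 8.16 K.

8.2 K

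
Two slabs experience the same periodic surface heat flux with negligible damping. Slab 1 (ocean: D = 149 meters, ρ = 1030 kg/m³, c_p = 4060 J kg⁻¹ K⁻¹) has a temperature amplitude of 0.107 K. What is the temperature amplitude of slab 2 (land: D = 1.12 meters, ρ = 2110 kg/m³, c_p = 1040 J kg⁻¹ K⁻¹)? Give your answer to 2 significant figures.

27 K

C_ocean = 6.23×10^8 J/(m²·K); C_land = 2.46×10^6 J/(m²·K).
A ∝ 1/C ⇒ A_land = A_ocean × C_ocean/C_land = 0.107 × 254 = 27.1 K.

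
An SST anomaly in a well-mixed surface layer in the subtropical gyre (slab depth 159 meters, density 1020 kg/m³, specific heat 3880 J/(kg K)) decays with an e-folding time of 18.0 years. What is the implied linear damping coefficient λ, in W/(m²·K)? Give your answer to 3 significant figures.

Areal heat capacity C = ρ c_p D = 1020 × 3880 × 159 = 6.29×10^8 J/(m^2 K).
τ = 18.0 years = 5.68×10^8 s.
λ = C / τ = 6.29×10^8 / 5.68×10^8 = 1.11 W/(m²·K).

1.11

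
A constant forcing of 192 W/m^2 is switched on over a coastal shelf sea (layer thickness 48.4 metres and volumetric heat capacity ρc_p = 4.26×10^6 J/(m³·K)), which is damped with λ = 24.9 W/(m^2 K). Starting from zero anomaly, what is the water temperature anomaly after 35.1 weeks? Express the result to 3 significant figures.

7.12 K

Areal heat capacity C = ρc_p × D = 4.26×10^6 × 48.4 = 2.06×10^8 J/(m²·K).
τ = C / λ = 2.06×10^8 / 24.9 = 8.28×10^6 s.
Equilibrium anomaly ΔT_eq = F / λ = 192 / 24.9 = 7.71 K.
t = 35.1 weeks = 2.12×10^7 s, so t/τ = 2.56.
ΔT(t) = ΔT_eq (1 − e^(−t/τ)) = 7.71 × (1 − e^−2.56) = 7.12 K.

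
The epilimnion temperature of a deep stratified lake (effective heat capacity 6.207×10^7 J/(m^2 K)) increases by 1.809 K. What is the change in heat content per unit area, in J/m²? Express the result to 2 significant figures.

Areal heat capacity C = 6.207×10^7 J/(m^2 K) (given).
ΔQ = C ΔT = 6.21×10^7 × 1.809 = 1.12×10^8 J/m².

1.1×10^8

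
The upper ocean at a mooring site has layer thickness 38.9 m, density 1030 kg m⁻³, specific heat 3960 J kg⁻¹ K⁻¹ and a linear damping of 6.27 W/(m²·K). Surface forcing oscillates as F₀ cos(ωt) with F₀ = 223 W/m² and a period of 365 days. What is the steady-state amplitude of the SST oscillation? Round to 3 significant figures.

6.92 K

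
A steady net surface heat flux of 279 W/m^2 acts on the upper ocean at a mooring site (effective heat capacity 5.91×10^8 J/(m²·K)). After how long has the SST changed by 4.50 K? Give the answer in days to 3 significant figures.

110 days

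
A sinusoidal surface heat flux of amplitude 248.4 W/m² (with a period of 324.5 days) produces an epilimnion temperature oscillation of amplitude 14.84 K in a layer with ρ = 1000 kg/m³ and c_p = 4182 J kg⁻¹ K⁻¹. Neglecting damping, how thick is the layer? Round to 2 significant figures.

18 m

ω = 2π / 2.80×10^7 s = 2.24×10^-7 s⁻¹.
Required C = F₀ / (A ω) = 248.4 / (14.84 × 2.24×10^-7) = 7.47×10^7 J/(m²·K).
D = C / (ρ c_p) = 7.47×10^7 / (1000 × 4182) = 17.9 m.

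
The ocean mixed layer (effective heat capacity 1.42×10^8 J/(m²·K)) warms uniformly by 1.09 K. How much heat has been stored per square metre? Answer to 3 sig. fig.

1.55×10^8

Areal heat capacity C = 1.42×10^8 J/(m²·K) (given).
ΔQ = C ΔT = 1.42×10^8 × 1.09 = 1.55×10^8 J/m².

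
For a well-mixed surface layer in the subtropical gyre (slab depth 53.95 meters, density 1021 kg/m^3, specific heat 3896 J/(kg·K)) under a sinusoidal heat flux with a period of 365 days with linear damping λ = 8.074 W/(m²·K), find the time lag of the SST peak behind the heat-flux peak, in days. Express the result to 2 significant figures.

80 days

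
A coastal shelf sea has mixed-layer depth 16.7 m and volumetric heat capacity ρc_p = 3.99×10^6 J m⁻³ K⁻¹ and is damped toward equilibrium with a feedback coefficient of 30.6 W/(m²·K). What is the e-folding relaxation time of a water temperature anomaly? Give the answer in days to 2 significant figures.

Areal heat capacity C = ρc_p × D = 3.99×10^6 × 16.7 = 6.66×10^7 J/(m^2 K).
Relaxation time τ = C / λ = 6.66×10^7 / 30.6 = 2.18×10^6 s.
In days: 2.18×10^6 s / (86400 s/day) = 25.2 days.

25 days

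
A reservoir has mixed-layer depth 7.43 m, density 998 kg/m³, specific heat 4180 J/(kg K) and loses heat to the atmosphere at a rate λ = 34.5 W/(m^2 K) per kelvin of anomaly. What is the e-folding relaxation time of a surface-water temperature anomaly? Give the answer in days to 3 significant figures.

10.4 days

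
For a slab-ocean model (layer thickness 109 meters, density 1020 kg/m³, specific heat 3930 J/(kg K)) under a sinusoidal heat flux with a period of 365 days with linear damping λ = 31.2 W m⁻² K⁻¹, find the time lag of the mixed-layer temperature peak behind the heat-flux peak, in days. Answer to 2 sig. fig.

71 days

Areal heat capacity C = ρ c_p D = 1020 × 3930 × 109 = 4.37×10^8 J m⁻² K⁻¹.
ω = 2π / 3.15×10^7 s = 1.99×10^-7 s⁻¹.
Phase lag φ = arctan(Cω/λ) = arctan(87.1/31.2) = 1.23 rad.
Time lag = φ / ω = 1.23 / 1.99×10^-7 = 6.16×10^6 s = 71.3 days.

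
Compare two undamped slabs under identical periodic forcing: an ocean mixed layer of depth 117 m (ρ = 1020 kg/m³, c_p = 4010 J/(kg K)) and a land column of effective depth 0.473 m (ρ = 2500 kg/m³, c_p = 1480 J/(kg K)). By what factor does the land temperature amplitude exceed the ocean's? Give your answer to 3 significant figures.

C_ocean = 1020 × 4010 × 117 = 4.79×10^8 J/(m²·K).
C_land = 2500 × 1480 × 0.473 = 1.75×10^6 J/(m²·K).
Undamped amplitude ∝ 1/C, so A_land/A_ocean = C_ocean/C_land = 273.

273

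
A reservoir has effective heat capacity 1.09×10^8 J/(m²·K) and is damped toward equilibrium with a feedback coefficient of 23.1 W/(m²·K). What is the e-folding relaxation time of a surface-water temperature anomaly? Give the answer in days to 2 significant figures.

55 days

Areal heat capacity C = 1.09×10^8 J/(m²·K) (given).
Relaxation time τ = C / λ = 1.09×10^8 / 23.1 = 4.72×10^6 s.
In days: 4.72×10^6 s / (86400 s/day) = 54.6 days.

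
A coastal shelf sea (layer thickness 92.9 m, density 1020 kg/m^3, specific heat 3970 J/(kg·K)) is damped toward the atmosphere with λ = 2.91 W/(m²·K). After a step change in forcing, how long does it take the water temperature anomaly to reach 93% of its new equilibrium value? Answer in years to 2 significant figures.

Areal heat capacity C = ρ c_p D = 1020 × 3970 × 92.9 = 3.76×10^8 J/(m²·K).
τ = C / λ = 3.76×10^8 / 2.91 = 1.29×10^8 s.
Fraction reached: 1 − e^(−t/τ) = 0.93 ⇒ t = −τ ln(1 − 0.93) = τ × 2.66.
t = 3.44×10^8 s = 10.9 years.

11 years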